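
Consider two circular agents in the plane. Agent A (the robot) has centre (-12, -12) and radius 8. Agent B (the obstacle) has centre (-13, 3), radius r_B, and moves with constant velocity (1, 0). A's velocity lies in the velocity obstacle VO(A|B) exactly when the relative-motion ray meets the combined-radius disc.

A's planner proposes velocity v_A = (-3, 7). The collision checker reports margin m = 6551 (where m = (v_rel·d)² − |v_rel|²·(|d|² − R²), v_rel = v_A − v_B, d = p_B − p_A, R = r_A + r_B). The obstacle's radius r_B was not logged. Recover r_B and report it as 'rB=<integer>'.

m = 6551
d = (-1, 15);  v_rel = (-4, 7),  |v_rel|² = 65
v_rel×d = (-4)·(15) − (7)·(-1) = -53
since m = R²·65 − (-53)²:  R² = (2809 + 6551) / 65 = 144
R = √144 = 12  ⇒  r_B = 12 − 8 = 4

rB=4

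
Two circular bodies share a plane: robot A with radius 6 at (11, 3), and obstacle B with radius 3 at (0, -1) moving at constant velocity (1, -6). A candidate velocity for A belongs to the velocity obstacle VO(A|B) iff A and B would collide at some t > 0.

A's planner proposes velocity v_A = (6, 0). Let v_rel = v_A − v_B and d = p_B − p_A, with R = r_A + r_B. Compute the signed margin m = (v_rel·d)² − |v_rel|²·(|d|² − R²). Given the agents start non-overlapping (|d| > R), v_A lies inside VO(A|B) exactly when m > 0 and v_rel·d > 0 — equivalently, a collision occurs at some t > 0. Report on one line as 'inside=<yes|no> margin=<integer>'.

d = (-11, -4),  |d|² = 137;  R = 6+3 = 9,  c = 137−9² = 56
v_rel = (5, 6),  |v_rel|² = 61;  v_rel·d = (5)·(-11) + (6)·(-4) = -79
61·t² + 158·t + 56 = 0  ⇒  m = (-79)² − 61·56 = 2825
m = 2825 > 0,  v_rel·d = -79 < 0  ⇒  outside

inside=no margin=2825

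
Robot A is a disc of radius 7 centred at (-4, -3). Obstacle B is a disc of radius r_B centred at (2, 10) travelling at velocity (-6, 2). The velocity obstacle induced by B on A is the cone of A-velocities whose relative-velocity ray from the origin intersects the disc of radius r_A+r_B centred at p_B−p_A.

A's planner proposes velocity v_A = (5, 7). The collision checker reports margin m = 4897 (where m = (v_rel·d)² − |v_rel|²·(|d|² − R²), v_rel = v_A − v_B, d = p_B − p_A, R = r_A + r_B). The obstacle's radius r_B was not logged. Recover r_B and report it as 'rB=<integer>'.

m = 4897
d = (6, 13);  v_rel = (11, 5),  |v_rel|² = 146
v_rel×d = (11)·(13) − (5)·(6) = 113
since m = R²·146 − 113²:  R² = (12769 + 4897) / 146 = 121
R = √121 = 11  ⇒  r_B = 11 − 7 = 4

rB=4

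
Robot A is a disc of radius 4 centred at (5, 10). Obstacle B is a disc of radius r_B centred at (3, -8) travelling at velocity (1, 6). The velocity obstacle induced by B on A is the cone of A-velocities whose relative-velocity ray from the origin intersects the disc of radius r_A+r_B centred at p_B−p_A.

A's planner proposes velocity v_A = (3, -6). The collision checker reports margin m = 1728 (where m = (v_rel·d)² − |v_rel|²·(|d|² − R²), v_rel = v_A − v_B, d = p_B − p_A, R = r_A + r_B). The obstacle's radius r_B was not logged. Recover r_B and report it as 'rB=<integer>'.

m = 1728
d = (-2, -18);  v_rel = (2, -12),  |v_rel|² = 148
v_rel×d = (2)·(-18) − (-12)·(-2) = -60
since m = R²·148 − (-60)²:  R² = (3600 + 1728) / 148 = 36
R = √36 = 6  ⇒  r_B = 6 − 4 = 2

rB=2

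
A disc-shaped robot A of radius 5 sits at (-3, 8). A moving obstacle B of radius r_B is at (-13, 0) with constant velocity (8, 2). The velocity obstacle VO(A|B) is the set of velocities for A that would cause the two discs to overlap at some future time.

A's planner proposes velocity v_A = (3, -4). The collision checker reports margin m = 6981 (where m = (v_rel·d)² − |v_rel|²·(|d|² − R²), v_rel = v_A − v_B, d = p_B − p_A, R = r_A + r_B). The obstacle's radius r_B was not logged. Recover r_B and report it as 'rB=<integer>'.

m = 6981
d = (-10, -8);  v_rel = (-5, -6),  |v_rel|² = 61
v_rel×d = (-5)·(-8) − (-6)·(-10) = -20
since m = R²·61 − (-20)²:  R² = (400 + 6981) / 61 = 121
R = √121 = 11  ⇒  r_B = 11 − 5 = 6

rB=6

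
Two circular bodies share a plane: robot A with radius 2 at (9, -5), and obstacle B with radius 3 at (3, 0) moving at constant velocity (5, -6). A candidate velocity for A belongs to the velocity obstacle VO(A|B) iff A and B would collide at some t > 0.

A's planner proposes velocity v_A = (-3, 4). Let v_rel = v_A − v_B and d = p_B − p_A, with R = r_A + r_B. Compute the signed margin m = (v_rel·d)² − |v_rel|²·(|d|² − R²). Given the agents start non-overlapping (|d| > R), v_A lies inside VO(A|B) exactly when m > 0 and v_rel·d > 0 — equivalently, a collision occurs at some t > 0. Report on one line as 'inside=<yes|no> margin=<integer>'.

d = (-6, 5),  |d|² = 61;  R = 2+3 = 5,  c = 61−5² = 36
v_rel = (-8, 10),  |v_rel|² = 164;  v_rel·d = (-8)·(-6) + (10)·(5) = 98
164·t² − 196·t + 36 = 0  ⇒  m = 98² − 164·36 = 3700
m = 3700 > 0,  v_rel·d = 98 > 0  ⇒  inside

inside=yes margin=3700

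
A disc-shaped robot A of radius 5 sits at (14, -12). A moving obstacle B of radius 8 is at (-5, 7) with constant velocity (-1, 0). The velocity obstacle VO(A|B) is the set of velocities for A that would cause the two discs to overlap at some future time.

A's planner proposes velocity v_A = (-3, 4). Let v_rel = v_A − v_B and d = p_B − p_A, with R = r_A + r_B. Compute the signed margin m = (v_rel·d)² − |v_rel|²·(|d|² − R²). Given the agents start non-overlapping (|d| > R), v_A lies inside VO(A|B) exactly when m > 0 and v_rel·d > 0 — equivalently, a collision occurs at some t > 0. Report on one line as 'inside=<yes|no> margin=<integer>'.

d = (-19, 19),  |d|² = 722;  R = 5+8 = 13,  c = 722−13² = 553
v_rel = (-2, 4),  |v_rel|² = 20;  v_rel·d = (-2)·(-19) + (4)·(19) = 114
20·t² − 228·t + 553 = 0  ⇒  m = 114² − 20·553 = 1936
m = 1936 > 0,  v_rel·d = 114 > 0  ⇒  inside

inside=yes margin=1936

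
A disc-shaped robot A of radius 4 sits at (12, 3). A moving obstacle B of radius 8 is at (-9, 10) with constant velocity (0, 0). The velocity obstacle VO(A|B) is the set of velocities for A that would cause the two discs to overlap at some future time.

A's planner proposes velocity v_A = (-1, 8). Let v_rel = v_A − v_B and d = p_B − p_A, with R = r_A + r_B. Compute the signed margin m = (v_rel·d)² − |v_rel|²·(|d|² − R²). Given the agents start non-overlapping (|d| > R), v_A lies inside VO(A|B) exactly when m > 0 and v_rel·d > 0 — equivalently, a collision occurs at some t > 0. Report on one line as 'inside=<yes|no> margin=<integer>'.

d = (-21, 7),  |d|² = 490;  R = 4+8 = 12,  c = 490−12² = 346
v_rel = (-1, 8),  |v_rel|² = 65;  v_rel·d = (-1)·(-21) + (8)·(7) = 77
65·t² − 154·t + 346 = 0  ⇒  m = 77² − 65·346 = -16561
m = -16561 < 0,  v_rel·d = 77 > 0  ⇒  outside

inside=no margin=-16561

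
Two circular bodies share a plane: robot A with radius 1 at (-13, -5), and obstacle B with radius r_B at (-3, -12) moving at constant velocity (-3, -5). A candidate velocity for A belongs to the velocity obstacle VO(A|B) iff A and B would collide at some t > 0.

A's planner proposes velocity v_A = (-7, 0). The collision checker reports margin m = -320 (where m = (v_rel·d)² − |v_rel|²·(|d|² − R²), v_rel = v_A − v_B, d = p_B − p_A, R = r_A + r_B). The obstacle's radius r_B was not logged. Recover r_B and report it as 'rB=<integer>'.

m = -320
d = (10, -7);  v_rel = (-4, 5),  |v_rel|² = 41
v_rel×d = (-4)·(-7) − (5)·(10) = -22
since m = R²·41 − (-22)²:  R² = (484 + -320) / 41 = 4
R = √4 = 2  ⇒  r_B = 2 − 1 = 1

rB=1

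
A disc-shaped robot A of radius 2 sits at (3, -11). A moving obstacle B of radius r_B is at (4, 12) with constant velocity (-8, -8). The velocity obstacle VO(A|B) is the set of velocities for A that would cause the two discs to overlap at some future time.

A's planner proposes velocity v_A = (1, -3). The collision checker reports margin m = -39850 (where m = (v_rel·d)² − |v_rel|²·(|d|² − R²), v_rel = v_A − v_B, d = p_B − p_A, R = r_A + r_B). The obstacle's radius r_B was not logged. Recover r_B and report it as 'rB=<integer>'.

m = -39850
d = (1, 23);  v_rel = (9, 5),  |v_rel|² = 106
v_rel×d = (9)·(23) − (5)·(1) = 202
since m = R²·106 − 202²:  R² = (40804 + -39850) / 106 = 9
R = √9 = 3  ⇒  r_B = 3 − 2 = 1

rB=1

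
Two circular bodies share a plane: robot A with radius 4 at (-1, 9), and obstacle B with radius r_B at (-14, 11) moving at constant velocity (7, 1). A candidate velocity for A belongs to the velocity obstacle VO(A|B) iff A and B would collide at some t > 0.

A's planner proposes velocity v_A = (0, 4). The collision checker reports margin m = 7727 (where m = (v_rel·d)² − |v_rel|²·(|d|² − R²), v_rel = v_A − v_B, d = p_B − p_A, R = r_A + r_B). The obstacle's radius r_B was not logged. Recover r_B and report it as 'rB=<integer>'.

m = 7727
d = (-13, 2);  v_rel = (-7, 3),  |v_rel|² = 58
v_rel×d = (-7)·(2) − (3)·(-13) = 25
since m = R²·58 − 25²:  R² = (625 + 7727) / 58 = 144
R = √144 = 12  ⇒  r_B = 12 − 4 = 8

rB=8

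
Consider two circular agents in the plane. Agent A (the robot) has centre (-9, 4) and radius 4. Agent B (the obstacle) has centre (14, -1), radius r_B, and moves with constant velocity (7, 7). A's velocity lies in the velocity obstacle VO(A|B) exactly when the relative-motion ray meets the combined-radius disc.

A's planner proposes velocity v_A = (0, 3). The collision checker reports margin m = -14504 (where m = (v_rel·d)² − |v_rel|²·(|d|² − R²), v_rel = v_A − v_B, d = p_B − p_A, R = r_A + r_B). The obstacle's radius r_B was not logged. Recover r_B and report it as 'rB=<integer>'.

m = -14504
d = (23, -5);  v_rel = (-7, -4),  |v_rel|² = 65
v_rel×d = (-7)·(-5) − (-4)·(23) = 127
since m = R²·65 − 127²:  R² = (16129 + -14504) / 65 = 25
R = √25 = 5  ⇒  r_B = 5 − 4 = 1

rB=1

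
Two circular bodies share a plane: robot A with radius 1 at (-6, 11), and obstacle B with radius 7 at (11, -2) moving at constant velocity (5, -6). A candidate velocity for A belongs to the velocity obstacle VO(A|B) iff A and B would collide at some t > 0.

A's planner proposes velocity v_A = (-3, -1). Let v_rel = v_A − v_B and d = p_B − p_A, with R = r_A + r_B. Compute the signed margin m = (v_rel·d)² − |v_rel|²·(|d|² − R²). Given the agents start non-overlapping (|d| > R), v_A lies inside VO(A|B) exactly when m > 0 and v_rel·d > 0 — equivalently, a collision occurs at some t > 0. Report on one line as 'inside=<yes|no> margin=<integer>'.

d = (17, -13),  |d|² = 458;  R = 1+7 = 8,  c = 458−8² = 394
v_rel = (-8, 5),  |v_rel|² = 89;  v_rel·d = (-8)·(17) + (5)·(-13) = -201
89·t² + 402·t + 394 = 0  ⇒  m = (-201)² − 89·394 = 5335
m = 5335 > 0,  v_rel·d = -201 < 0  ⇒  outside

inside=no margin=5335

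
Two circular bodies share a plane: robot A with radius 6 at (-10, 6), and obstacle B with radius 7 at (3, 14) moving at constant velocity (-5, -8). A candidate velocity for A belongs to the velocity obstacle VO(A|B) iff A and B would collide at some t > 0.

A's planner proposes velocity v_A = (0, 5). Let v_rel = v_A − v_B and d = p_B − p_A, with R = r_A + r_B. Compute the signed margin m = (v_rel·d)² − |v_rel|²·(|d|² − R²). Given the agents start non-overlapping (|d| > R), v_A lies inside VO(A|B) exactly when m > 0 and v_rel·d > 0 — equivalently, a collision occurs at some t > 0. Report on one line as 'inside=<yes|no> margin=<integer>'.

d = (13, 8),  |d|² = 233;  R = 6+7 = 13,  c = 233−13² = 64
v_rel = (5, 13),  |v_rel|² = 194;  v_rel·d = (5)·(13) + (13)·(8) = 169
194·t² − 338·t + 64 = 0  ⇒  m = 169² − 194·64 = 16145
m = 16145 > 0,  v_rel·d = 169 > 0  ⇒  inside

inside=yes margin=16145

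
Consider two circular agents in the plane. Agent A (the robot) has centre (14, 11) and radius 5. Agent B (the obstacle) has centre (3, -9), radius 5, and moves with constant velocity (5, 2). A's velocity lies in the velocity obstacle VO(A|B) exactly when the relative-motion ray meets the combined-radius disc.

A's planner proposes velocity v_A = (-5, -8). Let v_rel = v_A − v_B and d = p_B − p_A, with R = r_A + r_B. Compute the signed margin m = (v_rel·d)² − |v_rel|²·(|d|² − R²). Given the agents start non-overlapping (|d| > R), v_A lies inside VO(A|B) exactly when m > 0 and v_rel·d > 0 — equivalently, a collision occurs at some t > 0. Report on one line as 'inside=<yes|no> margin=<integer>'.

d = (-11, -20),  |d|² = 521;  R = 5+5 = 10,  c = 521−10² = 421
v_rel = (-10, -10),  |v_rel|² = 200;  v_rel·d = (-10)·(-11) + (-10)·(-20) = 310
200·t² − 620·t + 421 = 0  ⇒  m = 310² − 200·421 = 11900
m = 11900 > 0,  v_rel·d = 310 > 0  ⇒  inside

inside=yes margin=11900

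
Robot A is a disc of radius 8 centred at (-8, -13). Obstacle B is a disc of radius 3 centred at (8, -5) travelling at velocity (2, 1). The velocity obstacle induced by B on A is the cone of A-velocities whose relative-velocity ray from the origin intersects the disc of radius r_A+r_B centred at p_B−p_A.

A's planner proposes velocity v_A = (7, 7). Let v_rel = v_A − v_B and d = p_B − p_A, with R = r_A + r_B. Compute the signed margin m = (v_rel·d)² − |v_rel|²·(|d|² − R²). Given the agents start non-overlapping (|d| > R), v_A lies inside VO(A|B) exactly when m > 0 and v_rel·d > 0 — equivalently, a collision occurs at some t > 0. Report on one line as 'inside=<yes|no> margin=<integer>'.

d = (16, 8),  |d|² = 320;  R = 8+3 = 11,  c = 320−11² = 199
v_rel = (5, 6),  |v_rel|² = 61;  v_rel·d = (5)·(16) + (6)·(8) = 128
61·t² − 256·t + 199 = 0  ⇒  m = 128² − 61·199 = 4245
m = 4245 > 0,  v_rel·d = 128 > 0  ⇒  inside

inside=yes margin=4245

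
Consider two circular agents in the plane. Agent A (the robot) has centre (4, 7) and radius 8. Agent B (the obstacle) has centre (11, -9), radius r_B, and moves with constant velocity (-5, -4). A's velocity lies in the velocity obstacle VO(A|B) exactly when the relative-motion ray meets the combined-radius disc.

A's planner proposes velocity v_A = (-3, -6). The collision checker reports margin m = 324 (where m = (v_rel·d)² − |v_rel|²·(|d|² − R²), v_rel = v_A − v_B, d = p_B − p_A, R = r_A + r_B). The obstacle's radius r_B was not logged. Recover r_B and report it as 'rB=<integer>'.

m = 324
d = (7, -16);  v_rel = (2, -2),  |v_rel|² = 8
v_rel×d = (2)·(-16) − (-2)·(7) = -18
since m = R²·8 − (-18)²:  R² = (324 + 324) / 8 = 81
R = √81 = 9  ⇒  r_B = 9 − 8 = 1

rB=1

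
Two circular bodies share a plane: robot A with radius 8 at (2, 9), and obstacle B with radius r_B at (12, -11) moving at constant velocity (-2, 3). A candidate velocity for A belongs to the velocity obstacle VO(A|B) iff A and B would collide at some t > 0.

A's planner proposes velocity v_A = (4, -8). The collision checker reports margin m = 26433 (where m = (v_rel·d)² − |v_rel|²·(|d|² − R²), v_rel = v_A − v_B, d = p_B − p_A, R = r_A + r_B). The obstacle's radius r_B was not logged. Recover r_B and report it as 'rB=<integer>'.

m = 26433
d = (10, -20);  v_rel = (6, -11),  |v_rel|² = 157
v_rel×d = (6)·(-20) − (-11)·(10) = -10
since m = R²·157 − (-10)²:  R² = (100 + 26433) / 157 = 169
R = √169 = 13  ⇒  r_B = 13 − 8 = 5

rB=5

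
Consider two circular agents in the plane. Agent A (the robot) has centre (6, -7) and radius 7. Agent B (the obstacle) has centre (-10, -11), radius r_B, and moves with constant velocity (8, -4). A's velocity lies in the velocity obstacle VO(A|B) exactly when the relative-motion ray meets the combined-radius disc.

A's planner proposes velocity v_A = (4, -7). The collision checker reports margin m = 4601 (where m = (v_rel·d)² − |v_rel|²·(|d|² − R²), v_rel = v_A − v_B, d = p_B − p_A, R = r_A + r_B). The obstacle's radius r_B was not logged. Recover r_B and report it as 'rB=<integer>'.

m = 4601
d = (-16, -4);  v_rel = (-4, -3),  |v_rel|² = 25
v_rel×d = (-4)·(-4) − (-3)·(-16) = -32
since m = R²·25 − (-32)²:  R² = (1024 + 4601) / 25 = 225
R = √225 = 15  ⇒  r_B = 15 − 7 = 8

rB=8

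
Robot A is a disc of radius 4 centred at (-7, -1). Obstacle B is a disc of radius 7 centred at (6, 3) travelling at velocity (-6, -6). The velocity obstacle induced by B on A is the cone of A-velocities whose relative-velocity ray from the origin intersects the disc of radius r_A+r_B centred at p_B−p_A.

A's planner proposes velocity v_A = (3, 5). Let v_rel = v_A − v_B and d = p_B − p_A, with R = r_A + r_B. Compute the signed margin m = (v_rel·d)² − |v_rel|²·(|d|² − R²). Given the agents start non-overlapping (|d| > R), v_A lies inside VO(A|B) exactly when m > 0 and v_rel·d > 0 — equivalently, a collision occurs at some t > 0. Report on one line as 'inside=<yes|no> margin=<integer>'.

d = (13, 4),  |d|² = 185;  R = 4+7 = 11,  c = 185−11² = 64
v_rel = (9, 11),  |v_rel|² = 202;  v_rel·d = (9)·(13) + (11)·(4) = 161
202·t² − 322·t + 64 = 0  ⇒  m = 161² − 202·64 = 12993
m = 12993 > 0,  v_rel·d = 161 > 0  ⇒  inside

inside=yes margin=12993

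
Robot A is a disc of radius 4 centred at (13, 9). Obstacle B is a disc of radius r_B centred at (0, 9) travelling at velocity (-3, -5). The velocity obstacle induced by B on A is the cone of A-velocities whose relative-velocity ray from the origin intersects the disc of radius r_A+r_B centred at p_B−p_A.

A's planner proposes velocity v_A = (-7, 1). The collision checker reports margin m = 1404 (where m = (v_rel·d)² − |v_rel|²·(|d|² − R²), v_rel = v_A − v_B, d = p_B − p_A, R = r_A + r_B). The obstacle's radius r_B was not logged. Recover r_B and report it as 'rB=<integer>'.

m = 1404
d = (-13, 0);  v_rel = (-4, 6),  |v_rel|² = 52
v_rel×d = (-4)·(0) − (6)·(-13) = 78
since m = R²·52 − 78²:  R² = (6084 + 1404) / 52 = 144
R = √144 = 12  ⇒  r_B = 12 − 4 = 8

rB=8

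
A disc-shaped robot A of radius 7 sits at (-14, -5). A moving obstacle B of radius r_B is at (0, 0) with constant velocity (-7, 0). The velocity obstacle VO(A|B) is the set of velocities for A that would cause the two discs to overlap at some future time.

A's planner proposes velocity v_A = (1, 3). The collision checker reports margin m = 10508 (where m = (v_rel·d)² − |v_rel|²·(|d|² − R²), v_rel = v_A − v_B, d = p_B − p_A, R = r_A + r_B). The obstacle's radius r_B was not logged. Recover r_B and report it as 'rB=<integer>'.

m = 10508
d = (14, 5);  v_rel = (8, 3),  |v_rel|² = 73
v_rel×d = (8)·(5) − (3)·(14) = -2
since m = R²·73 − (-2)²:  R² = (4 + 10508) / 73 = 144
R = √144 = 12  ⇒  r_B = 12 − 7 = 5

rB=5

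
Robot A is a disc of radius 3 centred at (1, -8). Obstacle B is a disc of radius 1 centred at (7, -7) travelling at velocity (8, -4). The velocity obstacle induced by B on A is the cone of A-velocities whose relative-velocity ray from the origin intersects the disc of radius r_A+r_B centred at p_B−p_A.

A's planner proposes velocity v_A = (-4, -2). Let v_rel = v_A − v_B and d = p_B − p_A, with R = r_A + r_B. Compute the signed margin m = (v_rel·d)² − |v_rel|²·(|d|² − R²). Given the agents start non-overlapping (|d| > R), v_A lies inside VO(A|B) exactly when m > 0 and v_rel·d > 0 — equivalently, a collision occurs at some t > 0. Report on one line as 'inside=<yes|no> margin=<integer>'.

d = (6, 1),  |d|² = 37;  R = 3+1 = 4,  c = 37−4² = 21
v_rel = (-12, 2),  |v_rel|² = 148;  v_rel·d = (-12)·(6) + (2)·(1) = -70
148·t² + 140·t + 21 = 0  ⇒  m = (-70)² − 148·21 = 1792
m = 1792 > 0,  v_rel·d = -70 < 0  ⇒  outside

inside=no margin=1792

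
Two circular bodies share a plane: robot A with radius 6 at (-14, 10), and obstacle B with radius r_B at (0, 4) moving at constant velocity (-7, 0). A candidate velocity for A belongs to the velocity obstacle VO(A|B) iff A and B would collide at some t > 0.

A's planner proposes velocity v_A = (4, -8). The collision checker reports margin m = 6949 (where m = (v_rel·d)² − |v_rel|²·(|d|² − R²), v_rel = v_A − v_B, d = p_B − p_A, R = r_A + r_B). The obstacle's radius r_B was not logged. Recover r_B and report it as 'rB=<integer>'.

m = 6949
d = (14, -6);  v_rel = (11, -8),  |v_rel|² = 185
v_rel×d = (11)·(-6) − (-8)·(14) = 46
since m = R²·185 − 46²:  R² = (2116 + 6949) / 185 = 49
R = √49 = 7  ⇒  r_B = 7 − 6 = 1

rB=1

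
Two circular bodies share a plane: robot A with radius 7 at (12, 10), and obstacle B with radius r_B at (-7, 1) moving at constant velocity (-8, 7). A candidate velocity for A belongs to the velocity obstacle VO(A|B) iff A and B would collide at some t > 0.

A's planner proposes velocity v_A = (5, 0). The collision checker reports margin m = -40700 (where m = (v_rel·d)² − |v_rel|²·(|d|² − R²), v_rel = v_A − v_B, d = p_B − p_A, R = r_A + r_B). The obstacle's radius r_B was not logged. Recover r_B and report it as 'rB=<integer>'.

m = -40700
d = (-19, -9);  v_rel = (13, -7),  |v_rel|² = 218
v_rel×d = (13)·(-9) − (-7)·(-19) = -250
since m = R²·218 − (-250)²:  R² = (62500 + -40700) / 218 = 100
R = √100 = 10  ⇒  r_B = 10 − 7 = 3

rB=3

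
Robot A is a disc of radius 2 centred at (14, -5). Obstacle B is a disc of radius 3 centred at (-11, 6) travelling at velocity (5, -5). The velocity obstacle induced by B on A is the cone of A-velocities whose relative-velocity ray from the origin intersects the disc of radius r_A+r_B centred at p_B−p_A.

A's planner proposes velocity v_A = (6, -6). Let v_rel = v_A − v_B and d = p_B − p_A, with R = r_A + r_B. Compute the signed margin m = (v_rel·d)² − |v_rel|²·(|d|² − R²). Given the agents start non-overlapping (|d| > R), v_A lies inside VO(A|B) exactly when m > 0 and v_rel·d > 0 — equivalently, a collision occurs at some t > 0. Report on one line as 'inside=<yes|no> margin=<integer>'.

d = (-25, 11),  |d|² = 746;  R = 2+3 = 5,  c = 746−5² = 721
v_rel = (1, -1),  |v_rel|² = 2;  v_rel·d = (1)·(-25) + (-1)·(11) = -36
2·t² + 72·t + 721 = 0  ⇒  m = (-36)² − 2·721 = -146
m = -146 < 0,  v_rel·d = -36 < 0  ⇒  outside

inside=no margin=-146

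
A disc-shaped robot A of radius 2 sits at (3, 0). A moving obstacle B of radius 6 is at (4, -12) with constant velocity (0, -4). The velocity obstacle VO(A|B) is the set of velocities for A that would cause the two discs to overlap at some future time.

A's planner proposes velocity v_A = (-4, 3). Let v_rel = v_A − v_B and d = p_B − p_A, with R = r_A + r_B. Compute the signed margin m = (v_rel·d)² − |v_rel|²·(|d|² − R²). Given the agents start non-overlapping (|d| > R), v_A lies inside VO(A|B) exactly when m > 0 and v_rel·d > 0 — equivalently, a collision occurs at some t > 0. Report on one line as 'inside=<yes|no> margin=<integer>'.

d = (1, -12),  |d|² = 145;  R = 2+6 = 8,  c = 145−8² = 81
v_rel = (-4, 7),  |v_rel|² = 65;  v_rel·d = (-4)·(1) + (7)·(-12) = -88
65·t² + 176·t + 81 = 0  ⇒  m = (-88)² − 65·81 = 2479
m = 2479 > 0,  v_rel·d = -88 < 0  ⇒  outside

inside=no margin=2479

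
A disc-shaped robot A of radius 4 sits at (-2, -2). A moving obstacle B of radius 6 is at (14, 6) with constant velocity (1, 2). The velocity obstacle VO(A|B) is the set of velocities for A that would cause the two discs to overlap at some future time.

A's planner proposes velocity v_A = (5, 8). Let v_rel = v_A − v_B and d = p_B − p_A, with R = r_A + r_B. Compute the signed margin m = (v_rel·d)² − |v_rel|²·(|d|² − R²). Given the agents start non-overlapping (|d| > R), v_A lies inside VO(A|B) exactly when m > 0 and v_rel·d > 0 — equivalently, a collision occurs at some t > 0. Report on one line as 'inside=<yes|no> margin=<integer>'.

d = (16, 8),  |d|² = 320;  R = 4+6 = 10,  c = 320−10² = 220
v_rel = (4, 6),  |v_rel|² = 52;  v_rel·d = (4)·(16) + (6)·(8) = 112
52·t² − 224·t + 220 = 0  ⇒  m = 112² − 52·220 = 1104
m = 1104 > 0,  v_rel·d = 112 > 0  ⇒  inside

inside=yes margin=1104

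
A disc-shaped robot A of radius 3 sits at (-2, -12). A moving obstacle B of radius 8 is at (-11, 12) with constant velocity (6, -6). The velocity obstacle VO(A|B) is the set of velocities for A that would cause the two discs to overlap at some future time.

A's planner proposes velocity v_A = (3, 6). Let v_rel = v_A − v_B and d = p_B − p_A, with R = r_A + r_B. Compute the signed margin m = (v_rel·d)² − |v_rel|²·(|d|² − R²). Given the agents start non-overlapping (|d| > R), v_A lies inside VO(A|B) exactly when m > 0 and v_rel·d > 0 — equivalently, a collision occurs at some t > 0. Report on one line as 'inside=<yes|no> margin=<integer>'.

d = (-9, 24),  |d|² = 657;  R = 3+8 = 11,  c = 657−11² = 536
v_rel = (-3, 12),  |v_rel|² = 153;  v_rel·d = (-3)·(-9) + (12)·(24) = 315
153·t² − 630·t + 536 = 0  ⇒  m = 315² − 153·536 = 17217
m = 17217 > 0,  v_rel·d = 315 > 0  ⇒  inside

inside=yes margin=17217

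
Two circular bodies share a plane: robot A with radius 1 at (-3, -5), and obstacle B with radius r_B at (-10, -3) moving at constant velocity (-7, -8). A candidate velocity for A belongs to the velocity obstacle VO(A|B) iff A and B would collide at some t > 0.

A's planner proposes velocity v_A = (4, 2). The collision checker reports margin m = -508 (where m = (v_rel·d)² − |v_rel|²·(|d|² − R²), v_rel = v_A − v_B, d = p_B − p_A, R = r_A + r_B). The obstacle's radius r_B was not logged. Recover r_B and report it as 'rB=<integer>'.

m = -508
d = (-7, 2);  v_rel = (11, 10),  |v_rel|² = 221
v_rel×d = (11)·(2) − (10)·(-7) = 92
since m = R²·221 − 92²:  R² = (8464 + -508) / 221 = 36
R = √36 = 6  ⇒  r_B = 6 − 1 = 5

rB=5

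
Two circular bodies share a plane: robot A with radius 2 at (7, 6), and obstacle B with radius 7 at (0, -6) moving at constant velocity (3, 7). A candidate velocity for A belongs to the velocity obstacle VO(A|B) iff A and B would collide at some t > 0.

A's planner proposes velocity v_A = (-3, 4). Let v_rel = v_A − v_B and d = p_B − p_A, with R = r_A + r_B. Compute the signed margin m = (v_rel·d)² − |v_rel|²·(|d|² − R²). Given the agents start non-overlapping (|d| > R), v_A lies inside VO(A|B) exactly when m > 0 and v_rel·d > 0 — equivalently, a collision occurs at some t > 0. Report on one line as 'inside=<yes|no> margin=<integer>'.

d = (-7, -12),  |d|² = 193;  R = 2+7 = 9,  c = 193−9² = 112
v_rel = (-6, -3),  |v_rel|² = 45;  v_rel·d = (-6)·(-7) + (-3)·(-12) = 78
45·t² − 156·t + 112 = 0  ⇒  m = 78² − 45·112 = 1044
m = 1044 > 0,  v_rel·d = 78 > 0  ⇒  inside

inside=yes margin=1044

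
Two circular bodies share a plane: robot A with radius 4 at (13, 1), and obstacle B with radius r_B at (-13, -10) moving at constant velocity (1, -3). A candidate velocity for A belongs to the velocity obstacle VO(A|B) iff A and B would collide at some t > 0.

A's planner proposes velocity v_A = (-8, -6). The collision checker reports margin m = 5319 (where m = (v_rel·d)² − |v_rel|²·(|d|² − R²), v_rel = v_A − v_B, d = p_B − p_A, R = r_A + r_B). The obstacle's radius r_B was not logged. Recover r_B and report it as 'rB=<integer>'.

m = 5319
d = (-26, -11);  v_rel = (-9, -3),  |v_rel|² = 90
v_rel×d = (-9)·(-11) − (-3)·(-26) = 21
since m = R²·90 − 21²:  R² = (441 + 5319) / 90 = 64
R = √64 = 8  ⇒  r_B = 8 − 4 = 4

rB=4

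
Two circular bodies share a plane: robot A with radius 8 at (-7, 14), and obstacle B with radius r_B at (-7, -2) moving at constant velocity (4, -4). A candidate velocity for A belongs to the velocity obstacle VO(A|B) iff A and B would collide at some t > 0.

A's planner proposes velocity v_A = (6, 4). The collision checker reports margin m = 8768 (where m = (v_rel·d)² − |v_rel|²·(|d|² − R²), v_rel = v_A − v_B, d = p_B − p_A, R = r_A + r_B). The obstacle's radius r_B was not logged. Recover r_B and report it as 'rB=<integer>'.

m = 8768
d = (0, -16);  v_rel = (2, 8),  |v_rel|² = 68
v_rel×d = (2)·(-16) − (8)·(0) = -32
since m = R²·68 − (-32)²:  R² = (1024 + 8768) / 68 = 144
R = √144 = 12  ⇒  r_B = 12 − 8 = 4

rB=4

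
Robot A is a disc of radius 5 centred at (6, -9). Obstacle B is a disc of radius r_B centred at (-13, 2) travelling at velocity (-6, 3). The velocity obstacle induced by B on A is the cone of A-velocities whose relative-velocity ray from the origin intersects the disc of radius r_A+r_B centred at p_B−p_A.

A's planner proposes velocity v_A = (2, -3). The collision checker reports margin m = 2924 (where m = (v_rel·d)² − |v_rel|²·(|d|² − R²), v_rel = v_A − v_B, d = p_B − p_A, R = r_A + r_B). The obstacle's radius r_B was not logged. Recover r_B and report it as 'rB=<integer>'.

m = 2924
d = (-19, 11);  v_rel = (8, -6),  |v_rel|² = 100
v_rel×d = (8)·(11) − (-6)·(-19) = -26
since m = R²·100 − (-26)²:  R² = (676 + 2924) / 100 = 36
R = √36 = 6  ⇒  r_B = 6 − 5 = 1

rB=1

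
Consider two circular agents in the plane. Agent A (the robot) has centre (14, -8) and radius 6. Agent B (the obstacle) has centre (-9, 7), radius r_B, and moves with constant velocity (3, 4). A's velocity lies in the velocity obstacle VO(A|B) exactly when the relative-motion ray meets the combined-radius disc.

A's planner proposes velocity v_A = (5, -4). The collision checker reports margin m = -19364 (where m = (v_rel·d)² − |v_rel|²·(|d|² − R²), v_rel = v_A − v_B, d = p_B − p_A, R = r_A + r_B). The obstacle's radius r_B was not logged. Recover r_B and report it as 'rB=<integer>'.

m = -19364
d = (-23, 15);  v_rel = (2, -8),  |v_rel|² = 68
v_rel×d = (2)·(15) − (-8)·(-23) = -154
since m = R²·68 − (-154)²:  R² = (23716 + -19364) / 68 = 64
R = √64 = 8  ⇒  r_B = 8 − 6 = 2

rB=2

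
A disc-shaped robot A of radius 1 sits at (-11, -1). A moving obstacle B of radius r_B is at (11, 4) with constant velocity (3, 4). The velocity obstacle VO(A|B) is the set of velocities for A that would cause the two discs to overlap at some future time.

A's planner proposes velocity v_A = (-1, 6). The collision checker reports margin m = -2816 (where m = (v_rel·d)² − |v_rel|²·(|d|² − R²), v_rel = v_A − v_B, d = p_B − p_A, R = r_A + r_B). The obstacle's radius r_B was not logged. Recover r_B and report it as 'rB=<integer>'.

m = -2816
d = (22, 5);  v_rel = (-4, 2),  |v_rel|² = 20
v_rel×d = (-4)·(5) − (2)·(22) = -64
since m = R²·20 − (-64)²:  R² = (4096 + -2816) / 20 = 64
R = √64 = 8  ⇒  r_B = 8 − 1 = 7

rB=7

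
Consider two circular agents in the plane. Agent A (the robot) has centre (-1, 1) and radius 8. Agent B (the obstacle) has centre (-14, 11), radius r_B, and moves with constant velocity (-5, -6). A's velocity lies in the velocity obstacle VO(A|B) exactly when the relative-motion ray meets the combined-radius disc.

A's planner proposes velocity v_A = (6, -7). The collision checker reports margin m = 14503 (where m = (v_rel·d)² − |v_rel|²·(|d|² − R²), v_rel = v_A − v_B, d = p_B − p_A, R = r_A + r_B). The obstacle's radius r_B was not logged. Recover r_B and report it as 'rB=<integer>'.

m = 14503
d = (-13, 10);  v_rel = (11, -1),  |v_rel|² = 122
v_rel×d = (11)·(10) − (-1)·(-13) = 97
since m = R²·122 − 97²:  R² = (9409 + 14503) / 122 = 196
R = √196 = 14  ⇒  r_B = 14 − 8 = 6

rB=6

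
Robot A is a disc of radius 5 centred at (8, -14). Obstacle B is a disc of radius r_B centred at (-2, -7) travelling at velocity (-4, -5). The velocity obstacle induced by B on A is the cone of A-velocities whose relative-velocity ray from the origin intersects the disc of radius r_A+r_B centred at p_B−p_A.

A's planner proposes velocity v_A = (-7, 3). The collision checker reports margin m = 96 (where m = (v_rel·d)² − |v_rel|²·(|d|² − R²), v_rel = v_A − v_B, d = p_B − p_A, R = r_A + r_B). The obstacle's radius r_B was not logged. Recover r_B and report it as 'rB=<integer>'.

m = 96
d = (-10, 7);  v_rel = (-3, 8),  |v_rel|² = 73
v_rel×d = (-3)·(7) − (8)·(-10) = 59
since m = R²·73 − 59²:  R² = (3481 + 96) / 73 = 49
R = √49 = 7  ⇒  r_B = 7 − 5 = 2

rB=2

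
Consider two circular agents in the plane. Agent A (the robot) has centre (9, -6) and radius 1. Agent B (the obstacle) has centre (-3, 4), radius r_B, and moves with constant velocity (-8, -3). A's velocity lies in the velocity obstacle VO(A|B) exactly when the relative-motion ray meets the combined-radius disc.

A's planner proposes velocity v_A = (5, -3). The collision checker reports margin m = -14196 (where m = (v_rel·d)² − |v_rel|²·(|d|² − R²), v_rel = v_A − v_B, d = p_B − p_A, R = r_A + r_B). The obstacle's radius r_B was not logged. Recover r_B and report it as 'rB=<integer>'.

m = -14196
d = (-12, 10);  v_rel = (13, 0),  |v_rel|² = 169
v_rel×d = (13)·(10) − (0)·(-12) = 130
since m = R²·169 − 130²:  R² = (16900 + -14196) / 169 = 16
R = √16 = 4  ⇒  r_B = 4 − 1 = 3

rB=3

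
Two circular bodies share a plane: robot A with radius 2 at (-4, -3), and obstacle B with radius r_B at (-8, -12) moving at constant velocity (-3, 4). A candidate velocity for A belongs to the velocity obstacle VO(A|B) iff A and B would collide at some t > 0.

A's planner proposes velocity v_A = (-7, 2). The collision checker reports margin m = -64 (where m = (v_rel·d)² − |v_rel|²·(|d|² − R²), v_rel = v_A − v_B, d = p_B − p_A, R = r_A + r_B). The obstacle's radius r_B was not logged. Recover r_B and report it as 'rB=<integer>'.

m = -64
d = (-4, -9);  v_rel = (-4, -2),  |v_rel|² = 20
v_rel×d = (-4)·(-9) − (-2)·(-4) = 28
since m = R²·20 − 28²:  R² = (784 + -64) / 20 = 36
R = √36 = 6  ⇒  r_B = 6 − 2 = 4

rB=4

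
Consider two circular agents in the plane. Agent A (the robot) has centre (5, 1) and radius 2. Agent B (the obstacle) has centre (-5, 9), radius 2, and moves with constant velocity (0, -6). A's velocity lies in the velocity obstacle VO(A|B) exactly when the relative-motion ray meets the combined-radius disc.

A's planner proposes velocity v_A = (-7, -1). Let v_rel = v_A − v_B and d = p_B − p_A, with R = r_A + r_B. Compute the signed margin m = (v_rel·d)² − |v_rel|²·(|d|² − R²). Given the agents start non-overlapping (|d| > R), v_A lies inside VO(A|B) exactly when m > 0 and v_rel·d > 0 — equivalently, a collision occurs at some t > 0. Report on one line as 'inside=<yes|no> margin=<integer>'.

d = (-10, 8),  |d|² = 164;  R = 2+2 = 4,  c = 164−4² = 148
v_rel = (-7, 5),  |v_rel|² = 74;  v_rel·d = (-7)·(-10) + (5)·(8) = 110
74·t² − 220·t + 148 = 0  ⇒  m = 110² − 74·148 = 1148
m = 1148 > 0,  v_rel·d = 110 > 0  ⇒  inside

inside=yes margin=1148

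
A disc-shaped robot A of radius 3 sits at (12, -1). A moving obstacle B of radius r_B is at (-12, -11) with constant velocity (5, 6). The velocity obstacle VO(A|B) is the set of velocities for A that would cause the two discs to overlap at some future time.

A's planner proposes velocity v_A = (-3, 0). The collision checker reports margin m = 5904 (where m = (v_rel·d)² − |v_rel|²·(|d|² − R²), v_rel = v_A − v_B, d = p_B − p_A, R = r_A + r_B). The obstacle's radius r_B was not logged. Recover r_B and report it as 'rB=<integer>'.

m = 5904
d = (-24, -10);  v_rel = (-8, -6),  |v_rel|² = 100
v_rel×d = (-8)·(-10) − (-6)·(-24) = -64
since m = R²·100 − (-64)²:  R² = (4096 + 5904) / 100 = 100
R = √100 = 10  ⇒  r_B = 10 − 3 = 7

rB=7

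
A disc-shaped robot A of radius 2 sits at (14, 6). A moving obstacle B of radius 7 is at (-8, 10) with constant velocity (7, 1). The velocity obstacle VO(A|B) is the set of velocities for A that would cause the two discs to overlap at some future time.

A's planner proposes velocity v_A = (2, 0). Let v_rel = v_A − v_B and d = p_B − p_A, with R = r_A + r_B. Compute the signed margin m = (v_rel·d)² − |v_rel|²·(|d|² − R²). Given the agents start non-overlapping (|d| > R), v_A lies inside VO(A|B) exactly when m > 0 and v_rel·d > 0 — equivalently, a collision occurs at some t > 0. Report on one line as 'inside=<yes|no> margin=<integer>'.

d = (-22, 4),  |d|² = 500;  R = 2+7 = 9,  c = 500−9² = 419
v_rel = (-5, -1),  |v_rel|² = 26;  v_rel·d = (-5)·(-22) + (-1)·(4) = 106
26·t² − 212·t + 419 = 0  ⇒  m = 106² − 26·419 = 342
m = 342 > 0,  v_rel·d = 106 > 0  ⇒  inside

inside=yes margin=342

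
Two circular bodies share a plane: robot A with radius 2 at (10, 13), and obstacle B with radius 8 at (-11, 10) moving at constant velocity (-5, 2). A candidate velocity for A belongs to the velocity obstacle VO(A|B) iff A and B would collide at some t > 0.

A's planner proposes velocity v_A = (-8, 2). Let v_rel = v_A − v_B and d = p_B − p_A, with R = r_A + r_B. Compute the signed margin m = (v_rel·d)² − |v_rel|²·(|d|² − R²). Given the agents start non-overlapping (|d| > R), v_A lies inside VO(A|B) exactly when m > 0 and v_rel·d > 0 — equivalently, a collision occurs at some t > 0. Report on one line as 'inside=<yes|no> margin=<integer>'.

d = (-21, -3),  |d|² = 450;  R = 2+8 = 10,  c = 450−10² = 350
v_rel = (-3, 0),  |v_rel|² = 9;  v_rel·d = (-3)·(-21) + (0)·(-3) = 63
9·t² − 126·t + 350 = 0  ⇒  m = 63² − 9·350 = 819
m = 819 > 0,  v_rel·d = 63 > 0  ⇒  inside

inside=yes margin=819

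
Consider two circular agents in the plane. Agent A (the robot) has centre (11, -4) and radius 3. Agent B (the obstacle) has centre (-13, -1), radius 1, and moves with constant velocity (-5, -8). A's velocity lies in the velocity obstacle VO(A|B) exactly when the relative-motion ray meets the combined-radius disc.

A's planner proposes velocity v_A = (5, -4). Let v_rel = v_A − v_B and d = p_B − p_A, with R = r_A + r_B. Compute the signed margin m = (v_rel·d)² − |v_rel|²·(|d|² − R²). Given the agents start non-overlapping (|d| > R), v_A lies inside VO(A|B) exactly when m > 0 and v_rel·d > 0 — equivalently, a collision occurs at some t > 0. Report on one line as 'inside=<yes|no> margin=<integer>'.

d = (-24, 3),  |d|² = 585;  R = 3+1 = 4,  c = 585−4² = 569
v_rel = (10, 4),  |v_rel|² = 116;  v_rel·d = (10)·(-24) + (4)·(3) = -228
116·t² + 456·t + 569 = 0  ⇒  m = (-228)² − 116·569 = -14020
m = -14020 < 0,  v_rel·d = -228 < 0  ⇒  outside

inside=no margin=-14020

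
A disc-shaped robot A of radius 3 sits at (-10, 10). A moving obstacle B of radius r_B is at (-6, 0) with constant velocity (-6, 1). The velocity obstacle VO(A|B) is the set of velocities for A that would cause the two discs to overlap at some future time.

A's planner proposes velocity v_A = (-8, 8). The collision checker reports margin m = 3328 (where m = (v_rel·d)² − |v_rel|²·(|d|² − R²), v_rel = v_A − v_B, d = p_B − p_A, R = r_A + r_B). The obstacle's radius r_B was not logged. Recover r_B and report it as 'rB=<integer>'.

m = 3328
d = (4, -10);  v_rel = (-2, 7),  |v_rel|² = 53
v_rel×d = (-2)·(-10) − (7)·(4) = -8
since m = R²·53 − (-8)²:  R² = (64 + 3328) / 53 = 64
R = √64 = 8  ⇒  r_B = 8 − 3 = 5

rB=5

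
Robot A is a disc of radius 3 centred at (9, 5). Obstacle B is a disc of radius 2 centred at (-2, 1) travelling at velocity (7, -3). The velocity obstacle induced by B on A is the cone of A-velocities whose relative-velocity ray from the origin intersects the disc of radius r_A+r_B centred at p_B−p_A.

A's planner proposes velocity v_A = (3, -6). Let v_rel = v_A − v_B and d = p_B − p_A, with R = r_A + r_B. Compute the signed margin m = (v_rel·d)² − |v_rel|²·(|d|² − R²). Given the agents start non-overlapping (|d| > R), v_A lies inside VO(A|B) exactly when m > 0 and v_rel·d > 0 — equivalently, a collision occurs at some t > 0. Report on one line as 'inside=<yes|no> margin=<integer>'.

d = (-11, -4),  |d|² = 137;  R = 3+2 = 5,  c = 137−5² = 112
v_rel = (-4, -3),  |v_rel|² = 25;  v_rel·d = (-4)·(-11) + (-3)·(-4) = 56
25·t² − 112·t + 112 = 0  ⇒  m = 56² − 25·112 = 336
m = 336 > 0,  v_rel·d = 56 > 0  ⇒  inside

inside=yes margin=336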